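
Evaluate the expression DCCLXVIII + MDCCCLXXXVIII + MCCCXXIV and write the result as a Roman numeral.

DCCLXVIII = 768, MDCCCLXXXVIII = 1888, MCCCXXIV = 1324
768 + 1888 = 2656
2656 + 1324 = 3980

MMMCMLXXX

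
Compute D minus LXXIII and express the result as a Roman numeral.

D = 500
LXXIII = 73
500 - 73 = 427

CDXXVII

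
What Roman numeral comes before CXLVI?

CXLVI = 146, so the previous integer is 146 - 1 = 145

CXLV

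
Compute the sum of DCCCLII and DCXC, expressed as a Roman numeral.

DCCCLII = 852
DCXC = 690
852 + 690 = 1542

MDXLII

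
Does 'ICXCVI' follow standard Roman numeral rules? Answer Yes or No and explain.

'ICXCVI': Invalid subtractive combination: IC

No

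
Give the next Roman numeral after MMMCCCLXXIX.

MMMCCCLXXIX = 3379, so the next integer is 3379 + 1 = 3380

MMMCCCLXXX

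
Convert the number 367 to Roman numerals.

Convert 367 to Roman numerals:
  367 contains 3×100 (CCC)
  67 contains 1×50 (L)
  17 contains 1×10 (X)
  7 contains 1×5 (V)
  2 contains 2×1 (II)

CCCLXVII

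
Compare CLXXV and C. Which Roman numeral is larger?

CLXXV = 175
C = 100
175 is larger

CLXXV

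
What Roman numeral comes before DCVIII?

DCVIII = 608, so the previous integer is 608 - 1 = 607

DCVII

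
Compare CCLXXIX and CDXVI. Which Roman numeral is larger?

CCLXXIX = 279
CDXVI = 416
416 is larger

CDXVI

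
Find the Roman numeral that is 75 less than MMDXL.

MMDXL = 2540
2540 - 75 = 2465

MMCDLXV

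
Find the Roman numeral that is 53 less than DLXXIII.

DLXXIII = 573
573 - 53 = 520

DXX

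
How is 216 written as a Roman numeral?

Convert 216 to Roman numerals:
  216 contains 2×100 (CC)
  16 contains 1×10 (X)
  6 contains 1×5 (V)
  1 contains 1×1 (I)

CCXVI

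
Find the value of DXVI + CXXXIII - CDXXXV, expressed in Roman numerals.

DXVI = 516, CXXXIII = 133, CDXXXV = 435
516 + 133 = 649
649 - 435 = 214

CCXIV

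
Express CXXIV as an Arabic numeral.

CXXIV: C=100, X=10, X=10, IV=4
100 + 10 + 10 + 4 = 124

124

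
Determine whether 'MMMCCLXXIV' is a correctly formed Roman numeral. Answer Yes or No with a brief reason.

'MMMCCLXXIV': Check the rules: uses only the symbols I, V, X, L, C, D, M; no symbol is repeated more than three times in a row; V, L and D each appear at most once; the only place a smaller symbol precedes a larger one is the allowed subtractive pair IV, the symbol right after such a pair (if any) is smaller than the pair's first symbol, and otherwise the values never increase from left to right. Value: M (1000) + M (1000) + M (1000) + C (100) + C (100) + L (50) + X (10) + X (10) + IV (4) = 3274. So it is a valid standard Roman numeral.

Yes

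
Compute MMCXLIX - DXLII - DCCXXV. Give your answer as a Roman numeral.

MMCXLIX = 2149, DXLII = 542, DCCXXV = 725
2149 - 542 = 1607
1607 - 725 = 882

DCCCLXXXII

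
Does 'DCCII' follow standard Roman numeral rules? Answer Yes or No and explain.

'DCCII': Check the rules: uses only the symbols I, V, X, L, C, D, M; no symbol is repeated more than three times in a row; V, L and D each appear at most once; no smaller symbol precedes a larger one (values never increase from left to right). Value: D (500) + C (100) + C (100) + I (1) + I (1) = 702. So it is a valid standard Roman numeral.

Yes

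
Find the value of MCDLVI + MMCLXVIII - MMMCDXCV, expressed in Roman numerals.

MCDLVI = 1456, MMCLXVIII = 2168, MMMCDXCV = 3495
1456 + 2168 = 3624
3624 - 3495 = 129

CXXIX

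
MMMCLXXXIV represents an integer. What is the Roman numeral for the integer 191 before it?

MMMCLXXXIV = 3184
3184 - 191 = 2993

MMCMXCIII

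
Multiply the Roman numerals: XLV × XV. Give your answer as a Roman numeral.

XLV = 45
XV = 15
45 × 15 = 675

DCLXXV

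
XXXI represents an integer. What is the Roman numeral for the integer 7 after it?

XXXI = 31
31 + 7 = 38

XXXVIII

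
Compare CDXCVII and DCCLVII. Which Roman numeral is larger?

CDXCVII = 497
DCCLVII = 757
757 is larger

DCCLVII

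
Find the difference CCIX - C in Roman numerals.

CCIX = 209
C = 100
209 - 100 = 109

CIX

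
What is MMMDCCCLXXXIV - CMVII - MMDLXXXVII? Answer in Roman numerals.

MMMDCCCLXXXIV = 3884, CMVII = 907, MMDLXXXVII = 2587
3884 - 907 = 2977
2977 - 2587 = 390

CCCXC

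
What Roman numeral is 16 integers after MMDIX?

MMDIX = 2509
2509 + 16 = 2525

MMDXXV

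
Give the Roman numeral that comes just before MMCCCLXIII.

MMCCCLXIII = 2363, so the previous integer is 2363 - 1 = 2362

MMCCCLXII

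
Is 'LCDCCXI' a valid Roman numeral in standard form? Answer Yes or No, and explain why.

'LCDCCXI': Invalid subtractive combination: LC

No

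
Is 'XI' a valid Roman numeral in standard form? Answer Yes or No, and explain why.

'XI': Check the rules: uses only the symbols I, V, X, L, C, D, M; no symbol is repeated more than three times in a row; V, L and D each appear at most once; no smaller symbol precedes a larger one (values never increase from left to right). Value: X (10) + I (1) = 11. So it is a valid standard Roman numeral.

Yes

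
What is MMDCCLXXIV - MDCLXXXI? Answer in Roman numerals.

MMDCCLXXIV = 2774
MDCLXXXI = 1681
2774 - 1681 = 1093

MXCIII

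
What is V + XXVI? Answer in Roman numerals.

V = 5
XXVI = 26
5 + 26 = 31

XXXI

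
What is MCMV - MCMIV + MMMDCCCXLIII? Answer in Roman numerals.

MCMV = 1905, MCMIV = 1904, MMMDCCCXLIII = 3843
1905 - 1904 = 1
1 + 3843 = 3844

MMMDCCCXLIV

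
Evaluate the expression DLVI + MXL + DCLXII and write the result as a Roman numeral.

DLVI = 556, MXL = 1040, DCLXII = 662
556 + 1040 = 1596
1596 + 662 = 2258

MMCCLVIII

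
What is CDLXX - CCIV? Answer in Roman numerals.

CDLXX = 470
CCIV = 204
470 - 204 = 266

CCLXVI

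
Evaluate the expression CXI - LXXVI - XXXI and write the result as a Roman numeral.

CXI = 111, LXXVI = 76, XXXI = 31
111 - 76 = 35
35 - 31 = 4

IV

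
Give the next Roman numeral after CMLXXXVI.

CMLXXXVI = 986; next is 987

CMLXXXVII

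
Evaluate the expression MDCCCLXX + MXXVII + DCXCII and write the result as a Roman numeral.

MDCCCLXX = 1870, MXXVII = 1027, DCXCII = 692
1870 + 1027 = 2897
2897 + 692 = 3589

MMMDLXXXIX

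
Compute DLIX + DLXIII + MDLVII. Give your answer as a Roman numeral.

DLIX = 559, DLXIII = 563, MDLVII = 1557
559 + 563 = 1122
1122 + 1557 = 2679

MMDCLXXIX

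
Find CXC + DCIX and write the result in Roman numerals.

CXC = 190
DCIX = 609
190 + 609 = 799

DCCXCIX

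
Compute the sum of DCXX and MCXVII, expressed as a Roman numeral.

DCXX = 620
MCXVII = 1117
620 + 1117 = 1737

MDCCXXXVII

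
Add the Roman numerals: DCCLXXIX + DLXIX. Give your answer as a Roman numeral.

DCCLXXIX = 779
DLXIX = 569
779 + 569 = 1348

MCCCXLVIII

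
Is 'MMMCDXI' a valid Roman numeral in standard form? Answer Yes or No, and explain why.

'MMMCDXI': Check the rules: uses only the symbols I, V, X, L, C, D, M; no symbol is repeated more than three times in a row; V, L and D each appear at most once; the only place a smaller symbol precedes a larger one is the allowed subtractive pair CD, the symbol right after such a pair (if any) is smaller than the pair's first symbol, and otherwise the values never increase from left to right. Value: M (1000) + M (1000) + M (1000) + CD (400) + X (10) + I (1) = 3411. So it is a valid standard Roman numeral.

Yes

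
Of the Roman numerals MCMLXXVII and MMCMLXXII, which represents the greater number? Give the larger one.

MCMLXXVII = 1977
MMCMLXXII = 2972
2972 is larger

MMCMLXXII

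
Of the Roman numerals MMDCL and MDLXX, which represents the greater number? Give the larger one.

MMDCL = 2650
MDLXX = 1570
2650 is larger

MMDCL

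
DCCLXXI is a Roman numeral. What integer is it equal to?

DCCLXXI: D=500, C=100, C=100, L=50, X=10, X=10, I=1
500 + 100 + 100 + 50 + 10 + 10 + 1 = 771

771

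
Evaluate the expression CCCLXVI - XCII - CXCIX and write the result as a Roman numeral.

CCCLXVI = 366, XCII = 92, CXCIX = 199
366 - 92 = 274
274 - 199 = 75

LXXV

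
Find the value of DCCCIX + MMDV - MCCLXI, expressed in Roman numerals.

DCCCIX = 809, MMDV = 2505, MCCLXI = 1261
809 + 2505 = 3314
3314 - 1261 = 2053

MMLIII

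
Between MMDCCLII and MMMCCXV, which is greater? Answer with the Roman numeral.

MMDCCLII = 2752
MMMCCXV = 3215
3215 is larger

MMMCCXV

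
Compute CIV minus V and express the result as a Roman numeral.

CIV = 104
V = 5
104 - 5 = 99

XCIX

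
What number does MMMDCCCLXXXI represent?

MMMDCCCLXXXI: M=1000, M=1000, M=1000, D=500, C=100, C=100, C=100, L=50, X=10, X=10, X=10, I=1
1000 + 1000 + 1000 + 500 + 100 + 100 + 100 + 50 + 10 + 10 + 10 + 1 = 3881

3881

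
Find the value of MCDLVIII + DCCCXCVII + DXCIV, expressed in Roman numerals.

MCDLVIII = 1458, DCCCXCVII = 897, DXCIV = 594
1458 + 897 = 2355
2355 + 594 = 2949

MMCMXLIX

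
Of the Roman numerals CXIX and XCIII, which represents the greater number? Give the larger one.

CXIX = 119
XCIII = 93
119 is larger

CXIX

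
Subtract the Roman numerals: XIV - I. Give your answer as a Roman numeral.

XIV = 14
I = 1
14 - 1 = 13

XIII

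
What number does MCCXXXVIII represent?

MCCXXXVIII: M=1000, C=100, C=100, X=10, X=10, X=10, V=5, I=1, I=1, I=1
1000 + 100 + 100 + 10 + 10 + 10 + 5 + 1 + 1 + 1 = 1238

1238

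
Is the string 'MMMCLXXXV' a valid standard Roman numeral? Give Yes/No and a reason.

'MMMCLXXXV': Check the rules: uses only the symbols I, V, X, L, C, D, M; no symbol is repeated more than three times in a row; V, L and D each appear at most once; no smaller symbol precedes a larger one (values never increase from left to right). Value: M (1000) + M (1000) + M (1000) + C (100) + L (50) + X (10) + X (10) + X (10) + V (5) = 3185. So it is a valid standard Roman numeral.

Yes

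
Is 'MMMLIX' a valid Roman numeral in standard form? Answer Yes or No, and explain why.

'MMMLIX': Check the rules: uses only the symbols I, V, X, L, C, D, M; no symbol is repeated more than three times in a row; V, L and D each appear at most once; the only place a smaller symbol precedes a larger one is the allowed subtractive pair IX, the symbol right after such a pair (if any) is smaller than the pair's first symbol, and otherwise the values never increase from left to right. Value: M (1000) + M (1000) + M (1000) + L (50) + IX (9) = 3059. So it is a valid standard Roman numeral.

Yes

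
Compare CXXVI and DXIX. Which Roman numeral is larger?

CXXVI = 126
DXIX = 519
519 is larger

DXIX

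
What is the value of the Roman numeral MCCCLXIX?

MCCCLXIX: M=1000, C=100, C=100, C=100, L=50, X=10, IX=9
1000 + 100 + 100 + 100 + 50 + 10 + 9 = 1369

1369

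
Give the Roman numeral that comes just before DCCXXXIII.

DCCXXXIII = 733, so the previous integer is 733 - 1 = 732

DCCXXXII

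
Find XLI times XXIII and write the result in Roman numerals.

XLI = 41
XXIII = 23
41 × 23 = 943

CMXLIII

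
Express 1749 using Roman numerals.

Convert 1749 to Roman numerals:
  1749 contains 1×1000 (M)
  749 contains 1×500 (D)
  249 contains 2×100 (CC)
  49 contains 1×40 (XL)
  9 contains 1×9 (IX)

MDCCXLIX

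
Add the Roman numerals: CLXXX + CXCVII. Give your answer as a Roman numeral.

CLXXX = 180
CXCVII = 197
180 + 197 = 377

CCCLXXVII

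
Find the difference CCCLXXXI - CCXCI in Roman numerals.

CCCLXXXI = 381
CCXCI = 291
381 - 291 = 90

XC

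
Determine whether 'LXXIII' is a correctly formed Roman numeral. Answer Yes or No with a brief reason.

'LXXIII': Check the rules: uses only the symbols I, V, X, L, C, D, M; no symbol is repeated more than three times in a row; V, L and D each appear at most once; no smaller symbol precedes a larger one (values never increase from left to right). Value: L (50) + X (10) + X (10) + I (1) + I (1) + I (1) = 73. So it is a valid standard Roman numeral.

Yes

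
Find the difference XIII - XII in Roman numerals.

XIII = 13
XII = 12
13 - 12 = 1

I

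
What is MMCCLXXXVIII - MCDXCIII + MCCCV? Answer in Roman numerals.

MMCCLXXXVIII = 2288, MCDXCIII = 1493, MCCCV = 1305
2288 - 1493 = 795
795 + 1305 = 2100

MMC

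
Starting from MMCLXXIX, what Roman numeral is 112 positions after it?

MMCLXXIX = 2179
2179 + 112 = 2291

MMCCXCI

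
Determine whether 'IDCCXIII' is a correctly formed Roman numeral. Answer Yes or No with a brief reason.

'IDCCXIII': Invalid subtractive combination: ID

No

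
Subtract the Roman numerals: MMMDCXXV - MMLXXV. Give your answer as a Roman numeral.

MMMDCXXV = 3625
MMLXXV = 2075
3625 - 2075 = 1550

MDL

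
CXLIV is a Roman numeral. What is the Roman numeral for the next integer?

CXLIV = 144, so the next integer is 144 + 1 = 145

CXLV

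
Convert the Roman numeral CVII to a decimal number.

CVII: C=100, V=5, I=1, I=1
100 + 5 + 1 + 1 = 107

107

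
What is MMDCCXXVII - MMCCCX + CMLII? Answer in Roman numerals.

MMDCCXXVII = 2727, MMCCCX = 2310, CMLII = 952
2727 - 2310 = 417
417 + 952 = 1369

MCCCLXIX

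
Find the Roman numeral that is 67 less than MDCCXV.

MDCCXV = 1715
1715 - 67 = 1648

MDCXLVIII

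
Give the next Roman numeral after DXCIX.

DXCIX = 599, so the next integer is 599 + 1 = 600

DC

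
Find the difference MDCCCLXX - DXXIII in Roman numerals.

MDCCCLXX = 1870
DXXIII = 523
1870 - 523 = 1347

MCCCXLVII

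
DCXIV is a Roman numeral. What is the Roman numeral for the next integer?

DCXIV = 614, so the next integer is 614 + 1 = 615

DCXV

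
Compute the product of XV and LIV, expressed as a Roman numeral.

XV = 15
LIV = 54
15 × 54 = 810

DCCCX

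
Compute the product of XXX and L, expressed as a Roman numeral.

XXX = 30
L = 50
30 × 50 = 1500

MD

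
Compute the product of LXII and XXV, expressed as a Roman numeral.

LXII = 62
XXV = 25
62 × 25 = 1550

MDL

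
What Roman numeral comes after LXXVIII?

LXXVIII = 78; next is 79

LXXIX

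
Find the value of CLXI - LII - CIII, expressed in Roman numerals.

CLXI = 161, LII = 52, CIII = 103
161 - 52 = 109
109 - 103 = 6

VI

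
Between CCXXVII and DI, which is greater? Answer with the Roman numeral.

CCXXVII = 227
DI = 501
501 is larger

DI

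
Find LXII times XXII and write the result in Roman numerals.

LXII = 62
XXII = 22
62 × 22 = 1364

MCCCLXIV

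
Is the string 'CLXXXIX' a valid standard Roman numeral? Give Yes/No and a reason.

'CLXXXIX': Check the rules: uses only the symbols I, V, X, L, C, D, M; no symbol is repeated more than three times in a row; V, L and D each appear at most once; the only place a smaller symbol precedes a larger one is the allowed subtractive pair IX, the symbol right after such a pair (if any) is smaller than the pair's first symbol, and otherwise the values never increase from left to right. Value: C (100) + L (50) + X (10) + X (10) + X (10) + IX (9) = 189. So it is a valid standard Roman numeral.

Yes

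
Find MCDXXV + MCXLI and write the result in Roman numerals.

MCDXXV = 1425
MCXLI = 1141
1425 + 1141 = 2566

MMDLXVI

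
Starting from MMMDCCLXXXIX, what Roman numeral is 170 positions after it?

MMMDCCLXXXIX = 3789
3789 + 170 = 3959

MMMCMLIX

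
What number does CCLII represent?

CCLII: C=100, C=100, L=50, I=1, I=1
100 + 100 + 50 + 1 + 1 = 252

252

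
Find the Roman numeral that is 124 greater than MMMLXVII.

MMMLXVII = 3067
3067 + 124 = 3191

MMMCXCI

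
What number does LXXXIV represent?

LXXXIV: L=50, X=10, X=10, X=10, IV=4
50 + 10 + 10 + 10 + 4 = 84

84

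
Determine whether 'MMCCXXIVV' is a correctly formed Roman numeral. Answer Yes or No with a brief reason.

'MMCCXXIVV': V should not appear more than once

No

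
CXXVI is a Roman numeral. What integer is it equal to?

CXXVI: C=100, X=10, X=10, V=5, I=1
100 + 10 + 10 + 5 + 1 = 126

126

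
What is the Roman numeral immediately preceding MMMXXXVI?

MMMXXXVI = 3036; previous is 3035

MMMXXXV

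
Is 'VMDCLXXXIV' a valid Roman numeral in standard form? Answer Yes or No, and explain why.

'VMDCLXXXIV': V should not appear more than once

No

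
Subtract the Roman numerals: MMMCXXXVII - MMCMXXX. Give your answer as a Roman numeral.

MMMCXXXVII = 3137
MMCMXXX = 2930
3137 - 2930 = 207

CCVII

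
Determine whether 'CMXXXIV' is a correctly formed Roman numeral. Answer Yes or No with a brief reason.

'CMXXXIV': Check the rules: uses only the symbols I, V, X, L, C, D, M; no symbol is repeated more than three times in a row; V, L and D each appear at most once; the only places a smaller symbol precedes a larger one are the allowed subtractive pairs CM, IV, the symbol right after such a pair (if any) is smaller than the pair's first symbol, and otherwise the values never increase from left to right. Value: CM (900) + X (10) + X (10) + X (10) + IV (4) = 934. So it is a valid standard Roman numeral.

Yes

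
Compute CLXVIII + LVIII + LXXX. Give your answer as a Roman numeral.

CLXVIII = 168, LVIII = 58, LXXX = 80
168 + 58 = 226
226 + 80 = 306

CCCVI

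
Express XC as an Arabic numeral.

XC: XC=90

90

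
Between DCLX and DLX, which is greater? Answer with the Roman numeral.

DCLX = 660
DLX = 560
660 is larger

DCLX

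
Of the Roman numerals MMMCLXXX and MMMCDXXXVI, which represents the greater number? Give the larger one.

MMMCLXXX = 3180
MMMCDXXXVI = 3436
3436 is larger

MMMCDXXXVI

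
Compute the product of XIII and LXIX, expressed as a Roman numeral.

XIII = 13
LXIX = 69
13 × 69 = 897

DCCCXCVII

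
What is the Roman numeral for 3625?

Convert 3625 to Roman numerals:
  3625 contains 3×1000 (MMM)
  625 contains 1×500 (D)
  125 contains 1×100 (C)
  25 contains 2×10 (XX)
  5 contains 1×5 (V)

MMMDCXXV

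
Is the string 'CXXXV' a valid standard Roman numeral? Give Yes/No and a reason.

'CXXXV': Check the rules: uses only the symbols I, V, X, L, C, D, M; no symbol is repeated more than three times in a row; V, L and D each appear at most once; no smaller symbol precedes a larger one (values never increase from left to right). Value: C (100) + X (10) + X (10) + X (10) + V (5) = 135. So it is a valid standard Roman numeral.

Yes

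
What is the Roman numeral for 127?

Convert 127 to Roman numerals:
  127 contains 1×100 (C)
  27 contains 2×10 (XX)
  7 contains 1×5 (V)
  2 contains 2×1 (II)

CXXVII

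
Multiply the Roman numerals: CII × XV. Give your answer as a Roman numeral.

CII = 102
XV = 15
102 × 15 = 1530

MDXXX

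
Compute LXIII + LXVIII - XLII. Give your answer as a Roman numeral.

LXIII = 63, LXVIII = 68, XLII = 42
63 + 68 = 131
131 - 42 = 89

LXXXIX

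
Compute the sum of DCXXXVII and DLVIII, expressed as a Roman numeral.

DCXXXVII = 637
DLVIII = 558
637 + 558 = 1195

MCXCV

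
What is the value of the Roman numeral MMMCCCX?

MMMCCCX: M=1000, M=1000, M=1000, C=100, C=100, C=100, X=10
1000 + 1000 + 1000 + 100 + 100 + 100 + 10 = 3310

3310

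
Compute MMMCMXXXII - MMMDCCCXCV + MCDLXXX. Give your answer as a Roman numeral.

MMMCMXXXII = 3932, MMMDCCCXCV = 3895, MCDLXXX = 1480
3932 - 3895 = 37
37 + 1480 = 1517

MDXVII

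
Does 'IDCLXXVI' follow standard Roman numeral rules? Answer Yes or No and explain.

'IDCLXXVI': Invalid subtractive combination: ID

No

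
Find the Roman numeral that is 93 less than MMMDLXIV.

MMMDLXIV = 3564
3564 - 93 = 3471

MMMCDLXXI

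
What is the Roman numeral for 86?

Convert 86 to Roman numerals:
  86 contains 1×50 (L)
  36 contains 3×10 (XXX)
  6 contains 1×5 (V)
  1 contains 1×1 (I)

LXXXVI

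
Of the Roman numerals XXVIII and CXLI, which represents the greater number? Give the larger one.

XXVIII = 28
CXLI = 141
141 is larger

CXLI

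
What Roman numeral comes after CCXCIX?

CCXCIX = 299; next is 300

CCC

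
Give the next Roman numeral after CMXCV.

CMXCV = 995; next is 996

CMXCVI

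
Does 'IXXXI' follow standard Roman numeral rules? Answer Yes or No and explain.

'IXXXI': I (position 1) comes before the larger symbol X (position 3) without being directly in front of it as a subtractive pair; apart from IV, IX, XL, XC, CD and CM, symbols must go from largest to smallest

No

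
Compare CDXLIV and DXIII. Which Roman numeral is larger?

CDXLIV = 444
DXIII = 513
513 is larger

DXIII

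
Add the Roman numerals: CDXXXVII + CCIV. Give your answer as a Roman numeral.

CDXXXVII = 437
CCIV = 204
437 + 204 = 641

DCXLI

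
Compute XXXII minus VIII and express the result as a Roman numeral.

XXXII = 32
VIII = 8
32 - 8 = 24

XXIV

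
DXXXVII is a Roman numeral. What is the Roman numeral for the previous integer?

DXXXVII = 537, so the previous integer is 537 - 1 = 536

DXXXVI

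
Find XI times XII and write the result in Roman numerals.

XI = 11
XII = 12
11 × 12 = 132

CXXXII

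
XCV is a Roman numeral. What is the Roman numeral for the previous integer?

XCV = 95, so the previous integer is 95 - 1 = 94

XCIV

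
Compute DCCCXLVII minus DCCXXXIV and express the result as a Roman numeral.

DCCCXLVII = 847
DCCXXXIV = 734
847 - 734 = 113

CXIII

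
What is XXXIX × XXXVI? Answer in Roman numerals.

XXXIX = 39
XXXVI = 36
39 × 36 = 1404

MCDIV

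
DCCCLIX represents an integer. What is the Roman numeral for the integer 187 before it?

DCCCLIX = 859
859 - 187 = 672

DCLXXII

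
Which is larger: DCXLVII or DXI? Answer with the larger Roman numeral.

DCXLVII = 647
DXI = 511
647 is larger

DCXLVII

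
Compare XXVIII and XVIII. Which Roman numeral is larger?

XXVIII = 28
XVIII = 18
28 is larger

XXVIII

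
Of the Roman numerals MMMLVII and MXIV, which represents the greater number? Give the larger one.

MMMLVII = 3057
MXIV = 1014
3057 is larger

MMMLVII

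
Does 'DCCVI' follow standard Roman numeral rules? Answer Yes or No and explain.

'DCCVI': Check the rules: uses only the symbols I, V, X, L, C, D, M; no symbol is repeated more than three times in a row; V, L and D each appear at most once; no smaller symbol precedes a larger one (values never increase from left to right). Value: D (500) + C (100) + C (100) + V (5) + I (1) = 706. So it is a valid standard Roman numeral.

Yes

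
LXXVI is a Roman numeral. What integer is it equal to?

LXXVI: L=50, X=10, X=10, V=5, I=1
50 + 10 + 10 + 5 + 1 = 76

76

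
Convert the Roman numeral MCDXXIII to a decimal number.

MCDXXIII: M=1000, CD=400, X=10, X=10, I=1, I=1, I=1
1000 + 400 + 10 + 10 + 1 + 1 + 1 = 1423

1423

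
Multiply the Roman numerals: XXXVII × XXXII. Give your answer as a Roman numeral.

XXXVII = 37
XXXII = 32
37 × 32 = 1184

MCLXXXIV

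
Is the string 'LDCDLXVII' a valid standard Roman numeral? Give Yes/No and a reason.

'LDCDLXVII': L should not appear more than once

No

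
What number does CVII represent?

CVII: C=100, V=5, I=1, I=1
100 + 5 + 1 + 1 = 107

107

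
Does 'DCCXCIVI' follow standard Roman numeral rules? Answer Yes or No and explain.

'DCCXCIVI': I cannot come right after the subtractive pair IV: once I is subtracted in IV, the next symbol must be smaller than I

No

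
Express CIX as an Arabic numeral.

CIX: C=100, IX=9
100 + 9 = 109

109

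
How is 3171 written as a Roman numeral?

Convert 3171 to Roman numerals:
  3171 contains 3×1000 (MMM)
  171 contains 1×100 (C)
  71 contains 1×50 (L)
  21 contains 2×10 (XX)
  1 contains 1×1 (I)

MMMCLXXI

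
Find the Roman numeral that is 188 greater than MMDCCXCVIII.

MMDCCXCVIII = 2798
2798 + 188 = 2986

MMCMLXXXVI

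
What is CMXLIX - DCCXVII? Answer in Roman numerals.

CMXLIX = 949
DCCXVII = 717
949 - 717 = 232

CCXXXII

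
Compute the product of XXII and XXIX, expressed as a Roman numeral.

XXII = 22
XXIX = 29
22 × 29 = 638

DCXXXVIII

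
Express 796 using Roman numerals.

Convert 796 to Roman numerals:
  796 contains 1×500 (D)
  296 contains 2×100 (CC)
  96 contains 1×90 (XC)
  6 contains 1×5 (V)
  1 contains 1×1 (I)

DCCXCVI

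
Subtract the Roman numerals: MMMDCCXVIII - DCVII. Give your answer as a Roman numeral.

MMMDCCXVIII = 3718
DCVII = 607
3718 - 607 = 3111

MMMCXI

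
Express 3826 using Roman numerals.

Convert 3826 to Roman numerals:
  3826 contains 3×1000 (MMM)
  826 contains 1×500 (D)
  326 contains 3×100 (CCC)
  26 contains 2×10 (XX)
  6 contains 1×5 (V)
  1 contains 1×1 (I)

MMMDCCCXXVI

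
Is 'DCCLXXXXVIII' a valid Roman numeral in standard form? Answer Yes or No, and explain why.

'DCCLXXXXVIII': More than 3 consecutive X's

No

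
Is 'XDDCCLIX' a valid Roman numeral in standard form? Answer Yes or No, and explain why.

'XDDCCLIX': D should not appear more than once

No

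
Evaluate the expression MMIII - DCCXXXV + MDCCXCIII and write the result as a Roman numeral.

MMIII = 2003, DCCXXXV = 735, MDCCXCIII = 1793
2003 - 735 = 1268
1268 + 1793 = 3061

MMMLXI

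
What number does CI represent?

CI: C=100, I=1
100 + 1 = 101

101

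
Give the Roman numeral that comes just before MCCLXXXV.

MCCLXXXV = 1285; previous is 1284

MCCLXXXIV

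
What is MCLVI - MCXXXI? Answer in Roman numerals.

MCLVI = 1156
MCXXXI = 1131
1156 - 1131 = 25

XXV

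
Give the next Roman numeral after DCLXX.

DCLXX = 670; next is 671

DCLXXI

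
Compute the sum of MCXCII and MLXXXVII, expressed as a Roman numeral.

MCXCII = 1192
MLXXXVII = 1087
1192 + 1087 = 2279

MMCCLXXIX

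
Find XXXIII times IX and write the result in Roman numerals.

XXXIII = 33
IX = 9
33 × 9 = 297

CCXCVII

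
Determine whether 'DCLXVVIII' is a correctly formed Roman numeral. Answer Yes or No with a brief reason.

'DCLXVVIII': V should not appear more than once

No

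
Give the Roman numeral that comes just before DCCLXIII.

DCCLXIII = 763, so the previous integer is 763 - 1 = 762

DCCLXII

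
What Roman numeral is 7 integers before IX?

IX = 9
9 - 7 = 2

II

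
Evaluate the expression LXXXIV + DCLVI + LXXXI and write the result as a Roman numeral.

LXXXIV = 84, DCLVI = 656, LXXXI = 81
84 + 656 = 740
740 + 81 = 821

DCCCXXI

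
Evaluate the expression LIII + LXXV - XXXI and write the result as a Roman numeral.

LIII = 53, LXXV = 75, XXXI = 31
53 + 75 = 128
128 - 31 = 97

XCVII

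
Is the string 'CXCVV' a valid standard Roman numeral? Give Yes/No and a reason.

'CXCVV': V should not appear more than once

No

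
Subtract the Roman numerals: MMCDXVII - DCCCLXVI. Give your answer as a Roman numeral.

MMCDXVII = 2417
DCCCLXVI = 866
2417 - 866 = 1551

MDLI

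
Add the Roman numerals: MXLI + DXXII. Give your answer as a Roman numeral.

MXLI = 1041
DXXII = 522
1041 + 522 = 1563

MDLXIII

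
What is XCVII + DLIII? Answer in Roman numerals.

XCVII = 97
DLIII = 553
97 + 553 = 650

DCL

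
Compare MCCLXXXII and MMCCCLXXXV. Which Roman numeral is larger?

MCCLXXXII = 1282
MMCCCLXXXV = 2385
2385 is larger

MMCCCLXXXV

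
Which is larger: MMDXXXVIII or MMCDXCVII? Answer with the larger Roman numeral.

MMDXXXVIII = 2538
MMCDXCVII = 2497
2538 is larger

MMDXXXVIII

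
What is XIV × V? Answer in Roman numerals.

XIV = 14
V = 5
14 × 5 = 70

LXX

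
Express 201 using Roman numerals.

Convert 201 to Roman numerals:
  201 contains 2×100 (CC)
  1 contains 1×1 (I)

CCI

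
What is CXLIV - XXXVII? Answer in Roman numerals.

CXLIV = 144
XXXVII = 37
144 - 37 = 107

CVII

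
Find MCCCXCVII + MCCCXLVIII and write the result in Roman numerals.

MCCCXCVII = 1397
MCCCXLVIII = 1348
1397 + 1348 = 2745

MMDCCXLV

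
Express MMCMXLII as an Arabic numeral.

MMCMXLII: M=1000, M=1000, CM=900, XL=40, I=1, I=1
1000 + 1000 + 900 + 40 + 1 + 1 = 2942

2942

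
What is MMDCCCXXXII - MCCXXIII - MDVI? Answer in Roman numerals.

MMDCCCXXXII = 2832, MCCXXIII = 1223, MDVI = 1506
2832 - 1223 = 1609
1609 - 1506 = 103

CIII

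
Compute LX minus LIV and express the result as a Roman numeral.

LX = 60
LIV = 54
60 - 54 = 6

VI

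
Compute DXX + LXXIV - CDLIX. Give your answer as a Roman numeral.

DXX = 520, LXXIV = 74, CDLIX = 459
520 + 74 = 594
594 - 459 = 135

CXXXV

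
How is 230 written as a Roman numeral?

Convert 230 to Roman numerals:
  230 contains 2×100 (CC)
  30 contains 3×10 (XXX)

CCXXX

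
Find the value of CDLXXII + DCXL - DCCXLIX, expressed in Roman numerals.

CDLXXII = 472, DCXL = 640, DCCXLIX = 749
472 + 640 = 1112
1112 - 749 = 363

CCCLXIII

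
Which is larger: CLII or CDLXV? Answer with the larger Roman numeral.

CLII = 152
CDLXV = 465
465 is larger

CDLXV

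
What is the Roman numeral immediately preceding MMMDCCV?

MMMDCCV = 3705, so the previous integer is 3705 - 1 = 3704

MMMDCCIV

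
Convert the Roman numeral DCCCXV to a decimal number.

DCCCXV: D=500, C=100, C=100, C=100, X=10, V=5
500 + 100 + 100 + 100 + 10 + 5 = 815

815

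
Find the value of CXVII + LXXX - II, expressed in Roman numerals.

CXVII = 117, LXXX = 80, II = 2
117 + 80 = 197
197 - 2 = 195

CXCV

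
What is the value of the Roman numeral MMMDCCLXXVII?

MMMDCCLXXVII: M=1000, M=1000, M=1000, D=500, C=100, C=100, L=50, X=10, X=10, V=5, I=1, I=1
1000 + 1000 + 1000 + 500 + 100 + 100 + 50 + 10 + 10 + 5 + 1 + 1 = 3777

3777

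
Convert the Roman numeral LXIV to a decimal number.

LXIV: L=50, X=10, IV=4
50 + 10 + 4 = 64

64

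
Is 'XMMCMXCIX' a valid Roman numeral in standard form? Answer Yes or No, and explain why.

'XMMCMXCIX': Invalid subtractive combination: XM

No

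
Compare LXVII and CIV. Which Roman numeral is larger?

LXVII = 67
CIV = 104
104 is larger

CIV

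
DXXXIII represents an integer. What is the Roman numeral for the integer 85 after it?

DXXXIII = 533
533 + 85 = 618

DCXVIII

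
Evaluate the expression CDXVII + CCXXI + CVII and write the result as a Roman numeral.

CDXVII = 417, CCXXI = 221, CVII = 107
417 + 221 = 638
638 + 107 = 745

DCCXLV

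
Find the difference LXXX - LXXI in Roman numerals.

LXXX = 80
LXXI = 71
80 - 71 = 9

IX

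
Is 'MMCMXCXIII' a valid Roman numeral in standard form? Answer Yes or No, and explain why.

'MMCMXCXIII': X cannot come right after the subtractive pair XC: once X is subtracted in XC, the next symbol must be smaller than X

No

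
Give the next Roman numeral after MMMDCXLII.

MMMDCXLII = 3642; next is 3643

MMMDCXLIII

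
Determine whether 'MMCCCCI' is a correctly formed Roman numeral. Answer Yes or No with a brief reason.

'MMCCCCI': More than 3 consecutive C's

No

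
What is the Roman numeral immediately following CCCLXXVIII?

CCCLXXVIII = 378; next is 379

CCCLXXIX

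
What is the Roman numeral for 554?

Convert 554 to Roman numerals:
  554 contains 1×500 (D)
  54 contains 1×50 (L)
  4 contains 1×4 (IV)

DLIV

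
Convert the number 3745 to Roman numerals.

Convert 3745 to Roman numerals:
  3745 contains 3×1000 (MMM)
  745 contains 1×500 (D)
  245 contains 2×100 (CC)
  45 contains 1×40 (XL)
  5 contains 1×5 (V)

MMMDCCXLV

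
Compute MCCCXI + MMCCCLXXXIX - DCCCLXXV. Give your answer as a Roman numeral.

MCCCXI = 1311, MMCCCLXXXIX = 2389, DCCCLXXV = 875
1311 + 2389 = 3700
3700 - 875 = 2825

MMDCCCXXV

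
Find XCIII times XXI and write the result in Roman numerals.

XCIII = 93
XXI = 21
93 × 21 = 1953

MCMLIII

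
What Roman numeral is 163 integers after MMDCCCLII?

MMDCCCLII = 2852
2852 + 163 = 3015

MMMXV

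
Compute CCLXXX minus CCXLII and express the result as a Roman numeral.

CCLXXX = 280
CCXLII = 242
280 - 242 = 38

XXXVIII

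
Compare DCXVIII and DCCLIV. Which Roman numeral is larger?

DCXVIII = 618
DCCLIV = 754
754 is larger

DCCLIV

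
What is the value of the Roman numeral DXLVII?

DXLVII: D=500, XL=40, V=5, I=1, I=1
500 + 40 + 5 + 1 + 1 = 547

547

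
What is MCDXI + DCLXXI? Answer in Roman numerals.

MCDXI = 1411
DCLXXI = 671
1411 + 671 = 2082

MMLXXXII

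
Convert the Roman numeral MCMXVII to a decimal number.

MCMXVII: M=1000, CM=900, X=10, V=5, I=1, I=1
1000 + 900 + 10 + 5 + 1 + 1 = 1917

1917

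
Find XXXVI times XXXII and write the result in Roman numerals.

XXXVI = 36
XXXII = 32
36 × 32 = 1152

MCLII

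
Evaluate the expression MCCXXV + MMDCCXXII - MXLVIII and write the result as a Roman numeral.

MCCXXV = 1225, MMDCCXXII = 2722, MXLVIII = 1048
1225 + 2722 = 3947
3947 - 1048 = 2899

MMDCCCXCIX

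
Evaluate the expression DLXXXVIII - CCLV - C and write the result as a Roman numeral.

DLXXXVIII = 588, CCLV = 255, C = 100
588 - 255 = 333
333 - 100 = 233

CCXXXIII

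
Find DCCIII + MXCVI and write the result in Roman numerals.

DCCIII = 703
MXCVI = 1096
703 + 1096 = 1799

MDCCXCIX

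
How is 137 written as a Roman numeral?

Convert 137 to Roman numerals:
  137 contains 1×100 (C)
  37 contains 3×10 (XXX)
  7 contains 1×5 (V)
  2 contains 2×1 (II)

CXXXVII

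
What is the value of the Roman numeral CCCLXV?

CCCLXV: C=100, C=100, C=100, L=50, X=10, V=5
100 + 100 + 100 + 50 + 10 + 5 = 365

365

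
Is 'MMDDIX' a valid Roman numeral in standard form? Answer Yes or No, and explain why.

'MMDDIX': D should not appear more than once

No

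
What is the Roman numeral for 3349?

Convert 3349 to Roman numerals:
  3349 contains 3×1000 (MMM)
  349 contains 3×100 (CCC)
  49 contains 1×40 (XL)
  9 contains 1×9 (IX)

MMMCCCXLIX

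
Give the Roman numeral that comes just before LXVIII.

LXVIII = 68, so the previous integer is 68 - 1 = 67

LXVII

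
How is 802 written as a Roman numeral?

Convert 802 to Roman numerals:
  802 contains 1×500 (D)
  302 contains 3×100 (CCC)
  2 contains 2×1 (II)

DCCCII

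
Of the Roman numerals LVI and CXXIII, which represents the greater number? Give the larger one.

LVI = 56
CXXIII = 123
123 is larger

CXXIII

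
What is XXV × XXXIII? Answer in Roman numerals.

XXV = 25
XXXIII = 33
25 × 33 = 825

DCCCXXV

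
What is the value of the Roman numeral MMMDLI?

MMMDLI: M=1000, M=1000, M=1000, D=500, L=50, I=1
1000 + 1000 + 1000 + 500 + 50 + 1 = 3551

3551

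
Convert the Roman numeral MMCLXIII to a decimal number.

MMCLXIII: M=1000, M=1000, C=100, L=50, X=10, I=1, I=1, I=1
1000 + 1000 + 100 + 50 + 10 + 1 + 1 + 1 = 2163

2163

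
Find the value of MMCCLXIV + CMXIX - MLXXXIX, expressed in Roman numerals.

MMCCLXIV = 2264, CMXIX = 919, MLXXXIX = 1089
2264 + 919 = 3183
3183 - 1089 = 2094

MMXCIV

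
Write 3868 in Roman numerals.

Convert 3868 to Roman numerals:
  3868 contains 3×1000 (MMM)
  868 contains 1×500 (D)
  368 contains 3×100 (CCC)
  68 contains 1×50 (L)
  18 contains 1×10 (X)
  8 contains 1×5 (V)
  3 contains 3×1 (III)

MMMDCCCLXVIII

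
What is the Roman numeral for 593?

Convert 593 to Roman numerals:
  593 contains 1×500 (D)
  93 contains 1×90 (XC)
  3 contains 3×1 (III)

DXCIII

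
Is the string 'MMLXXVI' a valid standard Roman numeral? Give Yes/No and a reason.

'MMLXXVI': Check the rules: uses only the symbols I, V, X, L, C, D, M; no symbol is repeated more than three times in a row; V, L and D each appear at most once; no smaller symbol precedes a larger one (values never increase from left to right). Value: M (1000) + M (1000) + L (50) + X (10) + X (10) + V (5) + I (1) = 2076. So it is a valid standard Roman numeral.

Yes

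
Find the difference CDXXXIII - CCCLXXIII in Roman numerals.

CDXXXIII = 433
CCCLXXIII = 373
433 - 373 = 60

LX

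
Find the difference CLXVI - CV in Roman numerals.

CLXVI = 166
CV = 105
166 - 105 = 61

LXI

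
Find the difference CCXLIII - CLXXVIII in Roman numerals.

CCXLIII = 243
CLXXVIII = 178
243 - 178 = 65

LXV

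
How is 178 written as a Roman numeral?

Convert 178 to Roman numerals:
  178 contains 1×100 (C)
  78 contains 1×50 (L)
  28 contains 2×10 (XX)
  8 contains 1×5 (V)
  3 contains 3×1 (III)

CLXXVIII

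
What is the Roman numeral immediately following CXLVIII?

CXLVIII = 148; next is 149

CXLIX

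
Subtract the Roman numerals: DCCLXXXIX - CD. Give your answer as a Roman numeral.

DCCLXXXIX = 789
CD = 400
789 - 400 = 389

CCCLXXXIX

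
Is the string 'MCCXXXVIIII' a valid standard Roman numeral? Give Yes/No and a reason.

'MCCXXXVIIII': More than 3 consecutive I's

No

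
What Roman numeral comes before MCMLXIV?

MCMLXIV = 1964, so the previous integer is 1964 - 1 = 1963

MCMLXIII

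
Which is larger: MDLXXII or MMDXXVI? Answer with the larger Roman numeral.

MDLXXII = 1572
MMDXXVI = 2526
2526 is larger

MMDXXVI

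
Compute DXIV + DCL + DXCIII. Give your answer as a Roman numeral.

DXIV = 514, DCL = 650, DXCIII = 593
514 + 650 = 1164
1164 + 593 = 1757

MDCCLVII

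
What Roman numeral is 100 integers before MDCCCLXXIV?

MDCCCLXXIV = 1874
1874 - 100 = 1774

MDCCLXXIV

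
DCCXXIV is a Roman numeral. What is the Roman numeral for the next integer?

DCCXXIV = 724; next is 725

DCCXXV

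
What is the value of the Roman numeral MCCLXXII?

MCCLXXII: M=1000, C=100, C=100, L=50, X=10, X=10, I=1, I=1
1000 + 100 + 100 + 50 + 10 + 10 + 1 + 1 = 1272

1272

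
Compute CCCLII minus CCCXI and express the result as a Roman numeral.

CCCLII = 352
CCCXI = 311
352 - 311 = 41

XLI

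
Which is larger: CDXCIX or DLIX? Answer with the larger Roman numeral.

CDXCIX = 499
DLIX = 559
559 is larger

DLIX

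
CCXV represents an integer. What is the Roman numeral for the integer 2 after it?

CCXV = 215
215 + 2 = 217

CCXVII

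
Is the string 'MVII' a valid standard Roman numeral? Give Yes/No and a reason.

'MVII': Check the rules: uses only the symbols I, V, X, L, C, D, M; no symbol is repeated more than three times in a row; V, L and D each appear at most once; no smaller symbol precedes a larger one (values never increase from left to right). Value: M (1000) + V (5) + I (1) + I (1) = 1007. So it is a valid standard Roman numeral.

Yes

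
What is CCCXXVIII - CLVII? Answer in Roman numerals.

CCCXXVIII = 328
CLVII = 157
328 - 157 = 171

CLXXI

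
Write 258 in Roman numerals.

Convert 258 to Roman numerals:
  258 contains 2×100 (CC)
  58 contains 1×50 (L)
  8 contains 1×5 (V)
  3 contains 3×1 (III)

CCLVIII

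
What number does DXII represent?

DXII: D=500, X=10, I=1, I=1
500 + 10 + 1 + 1 = 512

512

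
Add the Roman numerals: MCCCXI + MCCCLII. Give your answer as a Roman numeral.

MCCCXI = 1311
MCCCLII = 1352
1311 + 1352 = 2663

MMDCLXIII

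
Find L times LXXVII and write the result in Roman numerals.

L = 50
LXXVII = 77
50 × 77 = 3850

MMMDCCCL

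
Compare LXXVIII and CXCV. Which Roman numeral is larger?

LXXVIII = 78
CXCV = 195
195 is larger

CXCV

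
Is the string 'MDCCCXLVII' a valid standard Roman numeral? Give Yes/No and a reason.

'MDCCCXLVII': Check the rules: uses only the symbols I, V, X, L, C, D, M; no symbol is repeated more than three times in a row; V, L and D each appear at most once; the only place a smaller symbol precedes a larger one is the allowed subtractive pair XL, the symbol right after such a pair (if any) is smaller than the pair's first symbol, and otherwise the values never increase from left to right. Value: M (1000) + D (500) + C (100) + C (100) + C (100) + XL (40) + V (5) + I (1) + I (1) = 1847. So it is a valid standard Roman numeral.

Yes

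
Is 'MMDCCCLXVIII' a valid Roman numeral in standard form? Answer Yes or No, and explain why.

'MMDCCCLXVIII': Check the rules: uses only the symbols I, V, X, L, C, D, M; no symbol is repeated more than three times in a row; V, L and D each appear at most once; no smaller symbol precedes a larger one (values never increase from left to right). Value: M (1000) + M (1000) + D (500) + C (100) + C (100) + C (100) + L (50) + X (10) + V (5) + I (1) + I (1) + I (1) = 2868. So it is a valid standard Roman numeral.

Yes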